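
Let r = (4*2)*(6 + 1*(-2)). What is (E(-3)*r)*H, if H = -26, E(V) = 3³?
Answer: -22464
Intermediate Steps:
r = 32 (r = 8*(6 - 2) = 8*4 = 32)
E(V) = 27
(E(-3)*r)*H = (27*32)*(-26) = 864*(-26) = -22464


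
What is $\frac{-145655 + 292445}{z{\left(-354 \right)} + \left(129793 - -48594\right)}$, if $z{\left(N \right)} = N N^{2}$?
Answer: $- \frac{146790}{44183477} \approx -0.0033223$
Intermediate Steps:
$z{\left(N \right)} = N^{3}$
$\frac{-145655 + 292445}{z{\left(-354 \right)} + \left(129793 - -48594\right)} = \frac{-145655 + 292445}{\left(-354\right)^{3} + \left(129793 - -48594\right)} = \frac{146790}{-44361864 + \left(129793 + 48594\right)} = \frac{146790}{-44361864 + 178387} = \frac{146790}{-44183477} = 146790 \left(- \frac{1}{44183477}\right) = - \frac{146790}{44183477}$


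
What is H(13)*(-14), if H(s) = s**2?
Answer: -2366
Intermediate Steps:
H(13)*(-14) = 13**2*(-14) = 169*(-14) = -2366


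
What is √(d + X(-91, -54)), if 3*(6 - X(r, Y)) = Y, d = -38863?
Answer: I*√38839 ≈ 197.08*I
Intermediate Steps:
X(r, Y) = 6 - Y/3
√(d + X(-91, -54)) = √(-38863 + (6 - ⅓*(-54))) = √(-38863 + (6 + 18)) = √(-38863 + 24) = √(-38839) = I*√38839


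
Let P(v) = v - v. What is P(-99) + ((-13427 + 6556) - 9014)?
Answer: -15885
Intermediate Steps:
P(v) = 0
P(-99) + ((-13427 + 6556) - 9014) = 0 + ((-13427 + 6556) - 9014) = 0 + (-6871 - 9014) = 0 - 15885 = -15885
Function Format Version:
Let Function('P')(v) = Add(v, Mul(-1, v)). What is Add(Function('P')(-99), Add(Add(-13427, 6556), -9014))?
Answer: -15885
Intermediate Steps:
Function('P')(v) = 0
Add(Function('P')(-99), Add(Add(-13427, 6556), -9014)) = Add(0, Add(Add(-13427, 6556), -9014)) = Add(0, Add(-6871, -9014)) = Add(0, -15885) = -15885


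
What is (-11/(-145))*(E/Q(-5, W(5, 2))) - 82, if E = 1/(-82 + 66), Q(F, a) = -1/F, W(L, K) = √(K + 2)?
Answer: -38059/464 ≈ -82.024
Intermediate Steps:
W(L, K) = √(2 + K)
E = -1/16 (E = 1/(-16) = -1/16 ≈ -0.062500)
(-11/(-145))*(E/Q(-5, W(5, 2))) - 82 = (-11/(-145))*(-1/(16*((-1/(-5))))) - 82 = (-11*(-1/145))*(-1/(16*((-1*(-⅕))))) - 82 = 11*(-1/(16*⅕))/145 - 82 = 11*(-1/16*5)/145 - 82 = (11/145)*(-5/16) - 82 = -11/464 - 82 = -38059/464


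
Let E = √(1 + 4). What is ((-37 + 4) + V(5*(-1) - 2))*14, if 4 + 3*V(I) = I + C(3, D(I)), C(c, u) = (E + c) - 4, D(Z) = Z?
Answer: -518 + 14*√5/3 ≈ -507.56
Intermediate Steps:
E = √5 ≈ 2.2361
C(c, u) = -4 + c + √5 (C(c, u) = (√5 + c) - 4 = (c + √5) - 4 = -4 + c + √5)
V(I) = -5/3 + I/3 + √5/3 (V(I) = -4/3 + (I + (-4 + 3 + √5))/3 = -4/3 + (I + (-1 + √5))/3 = -4/3 + (-1 + I + √5)/3 = -4/3 + (-⅓ + I/3 + √5/3) = -5/3 + I/3 + √5/3)
((-37 + 4) + V(5*(-1) - 2))*14 = ((-37 + 4) + (-5/3 + (5*(-1) - 2)/3 + √5/3))*14 = (-33 + (-5/3 + (-5 - 2)/3 + √5/3))*14 = (-33 + (-5/3 + (⅓)*(-7) + √5/3))*14 = (-33 + (-5/3 - 7/3 + √5/3))*14 = (-33 + (-4 + √5/3))*14 = (-37 + √5/3)*14 = -518 + 14*√5/3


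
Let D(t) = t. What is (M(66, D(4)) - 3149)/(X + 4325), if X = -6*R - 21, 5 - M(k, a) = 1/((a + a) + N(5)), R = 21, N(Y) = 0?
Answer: -25153/33424 ≈ -0.75254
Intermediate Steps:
M(k, a) = 5 - 1/(2*a) (M(k, a) = 5 - 1/((a + a) + 0) = 5 - 1/(2*a + 0) = 5 - 1/(2*a))
X = -147 (X = -6*21 - 21 = -126 - 21 = -147)
(M(66, D(4)) - 3149)/(X + 4325) = ((5 - ½/4) - 3149)/(-147 + 4325) = ((5 - ½*¼) - 3149)/4178 = ((5 - ⅛) - 3149)*(1/4178) = (39/8 - 3149)*(1/4178) = -25153/8*1/4178 = -25153/33424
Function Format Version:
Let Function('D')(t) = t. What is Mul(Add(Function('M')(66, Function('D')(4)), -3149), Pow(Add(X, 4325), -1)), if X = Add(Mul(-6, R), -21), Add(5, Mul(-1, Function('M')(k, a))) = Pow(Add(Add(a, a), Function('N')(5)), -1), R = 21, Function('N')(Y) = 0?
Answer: Rational(-25153, 33424) ≈ -0.75254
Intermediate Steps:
Function('M')(k, a) = Add(5, Mul(Rational(-1, 2), Pow(a, -1))) (Function('M')(k, a) = Add(5, Mul(-1, Pow(Add(Add(a, a), 0), -1))) = Add(5, Mul(-1, Pow(Add(Mul(2, a), 0), -1))) = Add(5, Mul(-1, Pow(Mul(2, a), -1))) = Add(5, Mul(-1, Mul(Rational(1, 2), Pow(a, -1)))) = Add(5, Mul(Rational(-1, 2), Pow(a, -1))))
X = -147 (X = Add(Mul(-6, 21), -21) = Add(-126, -21) = -147)
Mul(Add(Function('M')(66, Function('D')(4)), -3149), Pow(Add(X, 4325), -1)) = Mul(Add(Add(5, Mul(Rational(-1, 2), Pow(4, -1))), -3149), Pow(Add(-147, 4325), -1)) = Mul(Add(Add(5, Mul(Rational(-1, 2), Rational(1, 4))), -3149), Pow(4178, -1)) = Mul(Add(Add(5, Rational(-1, 8)), -3149), Rational(1, 4178)) = Mul(Add(Rational(39, 8), -3149), Rational(1, 4178)) = Mul(Rational(-25153, 8), Rational(1, 4178)) = Rational(-25153, 33424)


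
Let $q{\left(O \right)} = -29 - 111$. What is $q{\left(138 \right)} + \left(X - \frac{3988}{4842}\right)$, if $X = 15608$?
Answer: $\frac{37446034}{2421} \approx 15467.0$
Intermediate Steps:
$q{\left(O \right)} = -140$ ($q{\left(O \right)} = -29 - 111 = -140$)
$q{\left(138 \right)} + \left(X - \frac{3988}{4842}\right) = -140 + \left(15608 - \frac{3988}{4842}\right) = -140 + \left(15608 - 3988 \cdot \frac{1}{4842}\right) = -140 + \left(15608 - \frac{1994}{2421}\right) = -140 + \frac{37784974}{2421} = \frac{37446034}{2421}$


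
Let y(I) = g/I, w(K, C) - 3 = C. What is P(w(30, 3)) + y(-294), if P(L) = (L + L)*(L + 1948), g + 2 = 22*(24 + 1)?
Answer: 3446582/147 ≈ 23446.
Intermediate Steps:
w(K, C) = 3 + C
g = 548 (g = -2 + 22*(24 + 1) = -2 + 22*25 = -2 + 550 = 548)
y(I) = 548/I
P(L) = 2*L*(1948 + L) (P(L) = (2*L)*(1948 + L) = 2*L*(1948 + L))
P(w(30, 3)) + y(-294) = 2*(3 + 3)*(1948 + (3 + 3)) + 548/(-294) = 2*6*(1948 + 6) + 548*(-1/294) = 2*6*1954 - 274/147 = 23448 - 274/147 = 3446582/147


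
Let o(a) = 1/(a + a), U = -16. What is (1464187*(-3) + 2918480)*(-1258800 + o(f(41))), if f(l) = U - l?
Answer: 211535342033281/114 ≈ 1.8556e+12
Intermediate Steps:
f(l) = -16 - l
o(a) = 1/(2*a)
(1464187*(-3) + 2918480)*(-1258800 + o(f(41))) = (1464187*(-3) + 2918480)*(-1258800 + 1/(2*(-16 - 1*41))) = (-4392561 + 2918480)*(-1258800 + 1/(2*(-16 - 41))) = -1474081*(-1258800 + (½)/(-57)) = -1474081*(-1258800 + (½)*(-1/57)) = -1474081*(-1258800 - 1/114) = -1474081*(-143503201/114) = 211535342033281/114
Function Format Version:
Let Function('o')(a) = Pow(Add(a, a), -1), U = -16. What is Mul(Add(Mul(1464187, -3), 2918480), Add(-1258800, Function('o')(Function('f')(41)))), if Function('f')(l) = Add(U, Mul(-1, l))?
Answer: Rational(211535342033281, 114) ≈ 1.8556e+12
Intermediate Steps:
Function('f')(l) = Add(-16, Mul(-1, l))
Function('o')(a) = Mul(Rational(1, 2), Pow(a, -1)) (Function('o')(a) = Pow(Mul(2, a), -1) = Mul(Rational(1, 2), Pow(a, -1)))
Mul(Add(Mul(1464187, -3), 2918480), Add(-1258800, Function('o')(Function('f')(41)))) = Mul(Add(Mul(1464187, -3), 2918480), Add(-1258800, Mul(Rational(1, 2), Pow(Add(-16, Mul(-1, 41)), -1)))) = Mul(Add(-4392561, 2918480), Add(-1258800, Mul(Rational(1, 2), Pow(Add(-16, -41), -1)))) = Mul(-1474081, Add(-1258800, Mul(Rational(1, 2), Pow(-57, -1)))) = Mul(-1474081, Add(-1258800, Mul(Rational(1, 2), Rational(-1, 57)))) = Mul(-1474081, Add(-1258800, Rational(-1, 114))) = Mul(-1474081, Rational(-143503201, 114)) = Rational(211535342033281, 114)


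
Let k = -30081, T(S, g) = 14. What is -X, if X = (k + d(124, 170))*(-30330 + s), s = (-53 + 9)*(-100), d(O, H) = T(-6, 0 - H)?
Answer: -779637310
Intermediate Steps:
d(O, H) = 14
s = 4400 (s = -44*(-100) = 4400)
X = 779637310 (X = (-30081 + 14)*(-30330 + 4400) = -30067*(-25930) = 779637310)
-X = -1*779637310 = -779637310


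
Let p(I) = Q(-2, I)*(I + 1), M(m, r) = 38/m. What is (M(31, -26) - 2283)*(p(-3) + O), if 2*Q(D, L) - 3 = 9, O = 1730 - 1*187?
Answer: -108295285/31 ≈ -3.4934e+6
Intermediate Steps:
O = 1543 (O = 1730 - 187 = 1543)
Q(D, L) = 6 (Q(D, L) = 3/2 + (½)*9 = 3/2 + 9/2 = 6)
p(I) = 6 + 6*I (p(I) = 6*(I + 1) = 6*(1 + I) = 6 + 6*I)
(M(31, -26) - 2283)*(p(-3) + O) = (38/31 - 2283)*((6 + 6*(-3)) + 1543) = (38*(1/31) - 2283)*((6 - 18) + 1543) = (38/31 - 2283)*(-12 + 1543) = -70735/31*1531 = -108295285/31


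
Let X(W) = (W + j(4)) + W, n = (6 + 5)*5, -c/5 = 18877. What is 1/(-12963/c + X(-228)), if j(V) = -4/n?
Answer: -207647/94673615 ≈ -0.0021933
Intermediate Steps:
c = -94385 (c = -5*18877 = -94385)
n = 55 (n = 11*5 = 55)
j(V) = -4/55
X(W) = -4/55 + 2*W (X(W) = (W - 4/55) + W = (-4/55 + W) + W = -4/55 + 2*W)
1/(-12963/c + X(-228)) = 1/(-12963/(-94385) + (-4/55 + 2*(-228))) = 1/(-12963*(-1/94385) + (-4/55 - 456)) = 1/(12963/94385 - 25084/55) = 1/(-94673615/207647) = -207647/94673615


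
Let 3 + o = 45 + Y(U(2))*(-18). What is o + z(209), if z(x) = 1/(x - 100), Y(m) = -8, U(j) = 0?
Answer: 20275/109 ≈ 186.01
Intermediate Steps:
z(x) = 1/(-100 + x)
o = 186 (o = -3 + (45 - 8*(-18)) = -3 + (45 + 144) = -3 + 189 = 186)
o + z(209) = 186 + 1/(-100 + 209) = 186 + 1/109 = 20275/109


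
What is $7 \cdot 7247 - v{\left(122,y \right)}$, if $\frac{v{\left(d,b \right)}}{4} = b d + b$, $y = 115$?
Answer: $-5851$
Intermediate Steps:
$v{\left(d,b \right)} = 4 b + 4 b d$ ($v{\left(d,b \right)} = 4 \left(b d + b\right) = 4 \left(b + b d\right) = 4 b + 4 b d$)
$7 \cdot 7247 - v{\left(122,y \right)} = 7 \cdot 7247 - 4 \cdot 115 \left(1 + 122\right) = 50729 - 4 \cdot 115 \cdot 123 = 50729 - 56580 = -5851$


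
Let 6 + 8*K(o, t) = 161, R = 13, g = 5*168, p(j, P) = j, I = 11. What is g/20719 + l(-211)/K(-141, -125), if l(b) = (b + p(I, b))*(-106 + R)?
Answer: 19891080/20719 ≈ 960.04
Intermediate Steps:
g = 840
K(o, t) = 155/8 (K(o, t) = -¾ + (⅛)*161 = -¾ + 161/8 = 155/8)
l(b) = -1023 - 93*b (l(b) = (b + 11)*(-106 + 13) = (11 + b)*(-93) = -1023 - 93*b)
g/20719 + l(-211)/K(-141, -125) = 840/20719 + (-1023 - 93*(-211))/(155/8) = 840*(1/20719) + (-1023 + 19623)*(8/155) = 840/20719 + 18600*(8/155) = 840/20719 + 960 = 19891080/20719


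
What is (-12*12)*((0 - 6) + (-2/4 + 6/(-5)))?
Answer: 5544/5 ≈ 1108.8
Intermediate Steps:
(-12*12)*((0 - 6) + (-2/4 + 6/(-5))) = -144*(-6 + (-2*¼ + 6*(-⅕))) = -144*(-6 + (-½ - 6/5)) = -144*(-6 - 17/10) = -144*(-77/10) = 5544/5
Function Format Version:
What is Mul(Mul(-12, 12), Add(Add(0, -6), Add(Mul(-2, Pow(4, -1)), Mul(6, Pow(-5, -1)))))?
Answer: Rational(5544, 5) ≈ 1108.8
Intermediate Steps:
Mul(Mul(-12, 12), Add(Add(0, -6), Add(Mul(-2, Pow(4, -1)), Mul(6, Pow(-5, -1))))) = Mul(-144, Add(-6, Add(Mul(-2, Rational(1, 4)), Mul(6, Rational(-1, 5))))) = Mul(-144, Add(-6, Add(Rational(-1, 2), Rational(-6, 5)))) = Mul(-144, Add(-6, Rational(-17, 10))) = Mul(-144, Rational(-77, 10)) = Rational(5544, 5)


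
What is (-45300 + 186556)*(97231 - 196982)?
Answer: -14090427256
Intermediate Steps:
(-45300 + 186556)*(97231 - 196982) = 141256*(-99751) = -14090427256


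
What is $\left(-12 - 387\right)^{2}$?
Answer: $159201$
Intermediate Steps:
$\left(-12 - 387\right)^{2} = \left(-399\right)^{2} = 159201$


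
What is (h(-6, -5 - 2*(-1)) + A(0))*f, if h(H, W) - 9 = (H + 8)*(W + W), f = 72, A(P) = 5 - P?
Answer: 144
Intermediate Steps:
h(H, W) = 9 + 2*W*(8 + H) (h(H, W) = 9 + (H + 8)*(W + W) = 9 + (8 + H)*(2*W) = 9 + 2*W*(8 + H))
(h(-6, -5 - 2*(-1)) + A(0))*f = ((9 + 16*(-5 - 2*(-1)) + 2*(-6)*(-5 - 2*(-1))) + (5 - 1*0))*72 = ((9 + 16*(-5 + 2) + 2*(-6)*(-5 + 2)) + (5 + 0))*72 = ((9 + 16*(-3) + 2*(-6)*(-3)) + 5)*72 = ((9 - 48 + 36) + 5)*72 = (-3 + 5)*72 = 2*72 = 144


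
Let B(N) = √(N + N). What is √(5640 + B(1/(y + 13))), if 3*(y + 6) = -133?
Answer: √(1105440 + 7*I*√42)/14 ≈ 75.1 + 0.001541*I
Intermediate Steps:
y = -151/3 (y = -6 + (⅓)*(-133) = -6 - 133/3 = -151/3 ≈ -50.333)
B(N) = √2*√N (B(N) = √(2*N) = √2*√N)
√(5640 + B(1/(y + 13))) = √(5640 + √2*√(1/(-151/3 + 13))) = √(5640 + √2*√(1/(-112/3))) = √(5640 + √2*√(-3/112)) = √(5640 + √2*(I*√21/28)) = √(5640 + I*√42/28)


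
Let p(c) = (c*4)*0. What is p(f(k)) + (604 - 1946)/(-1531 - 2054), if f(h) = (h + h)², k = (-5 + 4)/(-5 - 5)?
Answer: 1342/3585 ≈ 0.37434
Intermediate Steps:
k = ⅒ (k = -1/(-10) = -1*(-⅒) = ⅒ ≈ 0.10000)
f(h) = 4*h² (f(h) = (2*h)² = 4*h²)
p(c) = 0 (p(c) = (4*c)*0 = 0)
p(f(k)) + (604 - 1946)/(-1531 - 2054) = 0 + (604 - 1946)/(-1531 - 2054) = 0 - 1342/(-3585) = 0 - 1342*(-1/3585) = 0 + 1342/3585 = 1342/3585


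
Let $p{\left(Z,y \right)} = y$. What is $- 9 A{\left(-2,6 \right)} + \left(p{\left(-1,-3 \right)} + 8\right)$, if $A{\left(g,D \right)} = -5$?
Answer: $50$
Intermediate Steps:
$- 9 A{\left(-2,6 \right)} + \left(p{\left(-1,-3 \right)} + 8\right) = \left(-9\right) \left(-5\right) + \left(-3 + 8\right) = 45 + 5 = 50$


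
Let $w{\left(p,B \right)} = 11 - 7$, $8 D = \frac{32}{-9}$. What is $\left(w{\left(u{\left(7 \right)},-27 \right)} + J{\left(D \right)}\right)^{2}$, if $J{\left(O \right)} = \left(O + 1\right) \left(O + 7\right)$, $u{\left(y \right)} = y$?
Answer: $\frac{383161}{6561} \approx 58.4$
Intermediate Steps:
$D = - \frac{4}{9}$ ($D = \frac{32 \frac{1}{-9}}{8} = \frac{32 \left(- \frac{1}{9}\right)}{8} = \frac{1}{8} \left(- \frac{32}{9}\right) = - \frac{4}{9} \approx -0.44444$)
$w{\left(p,B \right)} = 4$
$J{\left(O \right)} = \left(1 + O\right) \left(7 + O\right)$
$\left(w{\left(u{\left(7 \right)},-27 \right)} + J{\left(D \right)}\right)^{2} = \left(4 + \left(7 + \left(- \frac{4}{9}\right)^{2} + 8 \left(- \frac{4}{9}\right)\right)\right)^{2} = \left(4 + \left(7 + \frac{16}{81} - \frac{32}{9}\right)\right)^{2} = \left(4 + \frac{295}{81}\right)^{2} = \left(\frac{619}{81}\right)^{2} = \frac{383161}{6561}$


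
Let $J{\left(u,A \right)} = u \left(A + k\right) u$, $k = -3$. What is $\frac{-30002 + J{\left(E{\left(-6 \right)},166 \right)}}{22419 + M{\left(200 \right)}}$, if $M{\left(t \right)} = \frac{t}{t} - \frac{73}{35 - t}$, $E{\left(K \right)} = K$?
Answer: $- \frac{3982110}{3699373} \approx -1.0764$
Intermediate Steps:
$J{\left(u,A \right)} = u^{2} \left(-3 + A\right)$ ($J{\left(u,A \right)} = u \left(A - 3\right) u = u \left(-3 + A\right) u = u^{2} \left(-3 + A\right)$)
$M{\left(t \right)} = 1 - \frac{73}{35 - t}$
$\frac{-30002 + J{\left(E{\left(-6 \right)},166 \right)}}{22419 + M{\left(200 \right)}} = \frac{-30002 + \left(-6\right)^{2} \left(-3 + 166\right)}{22419 + \frac{38 + 200}{-35 + 200}} = \frac{-30002 + 36 \cdot 163}{22419 + \frac{1}{165} \cdot 238} = \frac{-30002 + 5868}{22419 + \frac{1}{165} \cdot 238} = - \frac{24134}{22419 + \frac{238}{165}} = - \frac{24134}{\frac{3699373}{165}} = \left(-24134\right) \frac{165}{3699373} = - \frac{3982110}{3699373}$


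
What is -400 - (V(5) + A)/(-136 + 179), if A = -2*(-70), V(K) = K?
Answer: -17345/43 ≈ -403.37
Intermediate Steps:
A = 140
-400 - (V(5) + A)/(-136 + 179) = -400 - (5 + 140)/(-136 + 179) = -400 - 145/43 = -17345/43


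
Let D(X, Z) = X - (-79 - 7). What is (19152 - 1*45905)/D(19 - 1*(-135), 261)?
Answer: -26753/240 ≈ -111.47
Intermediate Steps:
D(X, Z) = 86 + X (D(X, Z) = X - 1*(-86) = X + 86 = 86 + X)
(19152 - 1*45905)/D(19 - 1*(-135), 261) = (19152 - 1*45905)/(86 + (19 - 1*(-135))) = (19152 - 45905)/(86 + (19 + 135)) = -26753/(86 + 154) = -26753/240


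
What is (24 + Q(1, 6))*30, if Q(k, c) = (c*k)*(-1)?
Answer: 540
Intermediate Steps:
Q(k, c) = -c*k
(24 + Q(1, 6))*30 = (24 - 1*6*1)*30 = (24 - 6)*30 = 18*30 = 540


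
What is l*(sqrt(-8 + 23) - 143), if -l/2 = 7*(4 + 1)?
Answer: 10010 - 70*sqrt(15) ≈ 9738.9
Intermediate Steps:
l = -70 (l = -14*(4 + 1) = -14*5 = -2*35 = -70)
l*(sqrt(-8 + 23) - 143) = -70*(sqrt(-8 + 23) - 143) = -70*(sqrt(15) - 143) = -70*(-143 + sqrt(15)) = 10010 - 70*sqrt(15)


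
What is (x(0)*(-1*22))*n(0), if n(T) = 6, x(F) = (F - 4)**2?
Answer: -2112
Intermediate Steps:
x(F) = (-4 + F)**2
(x(0)*(-1*22))*n(0) = ((-4 + 0)**2*(-1*22))*6 = ((-4)**2*(-22))*6 = (16*(-22))*6 = -352*6 = -2112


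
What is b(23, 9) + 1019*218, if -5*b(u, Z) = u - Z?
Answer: 1110696/5 ≈ 2.2214e+5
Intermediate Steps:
b(u, Z) = -u/5 + Z/5 (b(u, Z) = -(u - Z)/5 = -u/5 + Z/5)
b(23, 9) + 1019*218 = (-⅕*23 + (⅕)*9) + 1019*218 = (-23/5 + 9/5) + 222142 = -14/5 + 222142 = 1110696/5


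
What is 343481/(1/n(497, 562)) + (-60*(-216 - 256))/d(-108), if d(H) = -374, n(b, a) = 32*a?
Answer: 1155129336688/187 ≈ 6.1772e+9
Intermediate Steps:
343481/(1/n(497, 562)) + (-60*(-216 - 256))/d(-108) = 343481/(1/(32*562)) - 60*(-216 - 256)/(-374) = 343481/(1/17984) - 60*(-472)*(-1/374) = 343481/(1/17984) + 28320*(-1/374) = 343481*17984 - 14160/187 = 6177162304 - 14160/187 = 1155129336688/187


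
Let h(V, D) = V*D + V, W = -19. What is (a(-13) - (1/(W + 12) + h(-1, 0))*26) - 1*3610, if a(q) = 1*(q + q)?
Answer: -25244/7 ≈ -3606.3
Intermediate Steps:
a(q) = 2*q (a(q) = 1*(2*q) = 2*q)
h(V, D) = V + D*V (h(V, D) = D*V + V = V + D*V)
(a(-13) - (1/(W + 12) + h(-1, 0))*26) - 1*3610 = (2*(-13) - (1/(-19 + 12) - (1 + 0))*26) - 1*3610 = (-26 - (1/(-7) - 1*1)*26) - 3610 = (-26 - (-⅐ - 1)*26) - 3610 = (-26 - (-8)*26/7) - 3610 = (-26 - 1*(-208/7)) - 3610 = (-26 + 208/7) - 3610 = 26/7 - 3610 = -25244/7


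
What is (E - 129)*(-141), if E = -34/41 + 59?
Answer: 409464/41 ≈ 9986.9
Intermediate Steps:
E = 2385/41 (E = -34*1/41 + 59 = -34/41 + 59 = 2385/41 ≈ 58.171)
(E - 129)*(-141) = (2385/41 - 129)*(-141) = -2904/41*(-141) = 409464/41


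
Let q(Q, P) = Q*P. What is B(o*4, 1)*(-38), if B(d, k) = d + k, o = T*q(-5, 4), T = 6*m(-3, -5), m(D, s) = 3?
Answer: 54682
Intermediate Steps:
q(Q, P) = P*Q
T = 18 (T = 6*3 = 18)
o = -360 (o = 18*(4*(-5)) = 18*(-20) = -360)
B(o*4, 1)*(-38) = (-360*4 + 1)*(-38) = (-1440 + 1)*(-38) = -1439*(-38) = 54682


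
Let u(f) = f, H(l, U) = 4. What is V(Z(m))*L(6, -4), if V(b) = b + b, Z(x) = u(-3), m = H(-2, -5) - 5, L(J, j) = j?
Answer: 24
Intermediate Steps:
m = -1 (m = 4 - 5 = -1)
Z(x) = -3
V(b) = 2*b
V(Z(m))*L(6, -4) = (2*(-3))*(-4) = -6*(-4) = 24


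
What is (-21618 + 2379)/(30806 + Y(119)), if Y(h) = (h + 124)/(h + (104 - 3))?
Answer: -4232580/6777563 ≈ -0.62450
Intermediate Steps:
Y(h) = (124 + h)/(101 + h) (Y(h) = (124 + h)/(h + 101) = (124 + h)/(101 + h))
(-21618 + 2379)/(30806 + Y(119)) = (-21618 + 2379)/(30806 + (124 + 119)/(101 + 119)) = -19239/(30806 + 243/220) = -19239/6777563/220 = -19239*220/6777563 = -4232580/6777563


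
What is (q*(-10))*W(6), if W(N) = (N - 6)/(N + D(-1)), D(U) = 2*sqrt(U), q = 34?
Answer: 0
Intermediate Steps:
W(N) = (-6 + N)/(N + 2*I) (W(N) = (N - 6)/(N + 2*sqrt(-1)) = (-6 + N)/(N + 2*I))
(q*(-10))*W(6) = (34*(-10))*((-6 + 6)/(6 + 2*I)) = -340*(6 - 2*I)/40*0 = -340*0 = 0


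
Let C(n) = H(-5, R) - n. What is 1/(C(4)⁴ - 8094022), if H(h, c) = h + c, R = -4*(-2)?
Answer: -1/8094021 ≈ -1.2355e-7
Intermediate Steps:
R = 8
H(h, c) = c + h
C(n) = 3 - n (C(n) = (8 - 5) - n = 3 - n)
1/(C(4)⁴ - 8094022) = 1/((3 - 1*4)⁴ - 8094022) = 1/((3 - 4)⁴ - 8094022) = 1/((-1)⁴ - 8094022) = 1/(1 - 8094022) = 1/(-8094021) = -1/8094021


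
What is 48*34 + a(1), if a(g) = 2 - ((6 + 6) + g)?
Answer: 1621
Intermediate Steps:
a(g) = -10 - g (a(g) = 2 - (12 + g) = 2 + (-12 - g) = -10 - g)
48*34 + a(1) = 48*34 + (-10 - 1*1) = 1632 + (-10 - 1) = 1632 - 11 = 1621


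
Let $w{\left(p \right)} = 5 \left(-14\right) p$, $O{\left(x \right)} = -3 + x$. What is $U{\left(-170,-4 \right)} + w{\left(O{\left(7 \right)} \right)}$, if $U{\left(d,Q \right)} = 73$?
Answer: $-207$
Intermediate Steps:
$w{\left(p \right)} = - 70 p$
$U{\left(-170,-4 \right)} + w{\left(O{\left(7 \right)} \right)} = 73 - 70 \left(-3 + 7\right) = 73 - 280 = -207$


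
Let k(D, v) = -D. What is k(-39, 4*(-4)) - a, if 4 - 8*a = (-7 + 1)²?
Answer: 43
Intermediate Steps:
a = -4 (a = ½ - (-7 + 1)²/8 = ½ - ⅛*(-6)² = ½ - ⅛*36 = ½ - 9/2 = -4)
k(-39, 4*(-4)) - a = -1*(-39) - 1*(-4) = 39 + 4 = 43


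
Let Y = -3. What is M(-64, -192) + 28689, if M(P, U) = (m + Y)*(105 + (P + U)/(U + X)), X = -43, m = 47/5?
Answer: 34507367/1175 ≈ 29368.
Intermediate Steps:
m = 47/5 (m = 47*(⅕) = 47/5 ≈ 9.4000)
M(P, U) = 672 + 32*(P + U)/(5*(-43 + U)) (M(P, U) = (47/5 - 3)*(105 + (P + U)/(U - 43)) = 32*(105 + (P + U)/(-43 + U))/5 = 672 + 32*(P + U)/(5*(-43 + U)))
M(-64, -192) + 28689 = 32*(-4515 - 64 + 106*(-192))/(5*(-43 - 192)) + 28689 = (32/5)*(-4515 - 64 - 20352)/(-235) + 28689 = (32/5)*(-1/235)*(-24931) + 28689 = 797792/1175 + 28689 = 34507367/1175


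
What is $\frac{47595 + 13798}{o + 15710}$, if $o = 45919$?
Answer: $\frac{61393}{61629} \approx 0.99617$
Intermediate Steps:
$\frac{47595 + 13798}{o + 15710} = \frac{47595 + 13798}{45919 + 15710} = \frac{61393}{61629}$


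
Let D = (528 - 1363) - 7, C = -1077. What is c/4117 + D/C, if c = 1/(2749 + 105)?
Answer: 9893432033/12654661686 ≈ 0.78180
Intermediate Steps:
D = -842 (D = -835 - 7 = -842)
c = 1/2854 ≈ 0.00035039
c/4117 + D/C = (1/2854)/4117 - 842/(-1077) = (1/2854)*(1/4117) - 842*(-1/1077) = 1/11749918 + 842/1077 = 9893432033/12654661686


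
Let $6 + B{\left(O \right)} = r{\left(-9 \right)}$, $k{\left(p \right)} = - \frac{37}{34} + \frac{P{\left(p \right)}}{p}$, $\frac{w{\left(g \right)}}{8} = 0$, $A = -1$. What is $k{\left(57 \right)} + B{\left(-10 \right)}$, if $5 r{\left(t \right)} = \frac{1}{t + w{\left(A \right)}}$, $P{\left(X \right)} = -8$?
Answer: $- \frac{210781}{29070} \approx -7.2508$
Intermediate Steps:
$w{\left(g \right)} = 0$ ($w{\left(g \right)} = 8 \cdot 0 = 0$)
$k{\left(p \right)} = - \frac{37}{34} - \frac{8}{p}$
$r{\left(t \right)} = \frac{1}{5 t}$ ($r{\left(t \right)} = \frac{1}{5 \left(t + 0\right)} = \frac{1}{5 t}$)
$B{\left(O \right)} = - \frac{271}{45}$ ($B{\left(O \right)} = -6 + \frac{1}{5 \left(-9\right)} = -6 + \frac{1}{5} \left(- \frac{1}{9}\right) = -6 - \frac{1}{45} = - \frac{271}{45}$)
$k{\left(57 \right)} + B{\left(-10 \right)} = \left(- \frac{37}{34} - \frac{8}{57}\right) - \frac{271}{45} = - \frac{2381}{1938} - \frac{271}{45} = - \frac{210781}{29070}$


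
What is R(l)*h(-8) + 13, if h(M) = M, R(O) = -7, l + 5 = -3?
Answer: 69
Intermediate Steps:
l = -8 (l = -5 - 3 = -8)
R(l)*h(-8) + 13 = -7*(-8) + 13 = 56 + 13 = 69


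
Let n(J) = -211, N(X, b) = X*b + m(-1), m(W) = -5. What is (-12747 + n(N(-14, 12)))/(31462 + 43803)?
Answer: -12958/75265 ≈ -0.17216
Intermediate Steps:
N(X, b) = -5 + X*b (N(X, b) = X*b - 5 = -5 + X*b)
(-12747 + n(N(-14, 12)))/(31462 + 43803) = (-12747 - 211)/(31462 + 43803) = -12958/75265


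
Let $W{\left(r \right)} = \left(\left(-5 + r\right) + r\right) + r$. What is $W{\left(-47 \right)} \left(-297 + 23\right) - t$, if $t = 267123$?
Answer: $-227119$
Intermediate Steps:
$W{\left(r \right)} = -5 + 3 r$ ($W{\left(r \right)} = \left(-5 + 2 r\right) + r = -5 + 3 r$)
$W{\left(-47 \right)} \left(-297 + 23\right) - t = \left(-5 + 3 \left(-47\right)\right) \left(-297 + 23\right) - 267123 = \left(-5 - 141\right) \left(-274\right) - 267123 = \left(-146\right) \left(-274\right) - 267123 = 40004 - 267123 = -227119$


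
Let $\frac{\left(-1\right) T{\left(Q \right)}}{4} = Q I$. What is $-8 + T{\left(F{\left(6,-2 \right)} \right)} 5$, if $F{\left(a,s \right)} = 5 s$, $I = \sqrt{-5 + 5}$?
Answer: $-8$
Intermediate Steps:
$I = 0$ ($I = \sqrt{0} = 0$)
$T{\left(Q \right)} = 0$ ($T{\left(Q \right)} = - 4 Q 0 = \left(-4\right) 0 = 0$)
$-8 + T{\left(F{\left(6,-2 \right)} \right)} 5 = -8 + 0 \cdot 5 = -8 + 0 = -8$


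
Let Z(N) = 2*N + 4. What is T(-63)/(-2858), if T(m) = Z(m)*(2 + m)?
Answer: -3721/1429 ≈ -2.6039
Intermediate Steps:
Z(N) = 4 + 2*N
T(m) = (2 + m)*(4 + 2*m) (T(m) = (4 + 2*m)*(2 + m) = (2 + m)*(4 + 2*m))
T(-63)/(-2858) = (2*(2 - 63)**2)/(-2858) = (2*(-61)**2)*(-1/2858) = (2*3721)*(-1/2858) = 7442*(-1/2858) = -3721/1429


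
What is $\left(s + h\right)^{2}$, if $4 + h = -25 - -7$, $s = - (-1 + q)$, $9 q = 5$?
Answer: $\frac{37636}{81} \approx 464.64$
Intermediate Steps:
$q = \frac{5}{9}$ ($q = \frac{1}{9} \cdot 5 = \frac{5}{9} \approx 0.55556$)
$s = \frac{4}{9}$ ($s = - (-1 + \frac{5}{9}) = \left(-1\right) \left(- \frac{4}{9}\right) = \frac{4}{9} \approx 0.44444$)
$h = -22$ ($h = -4 - 18 = -22$)
$\left(s + h\right)^{2} = \left(\frac{4}{9} - 22\right)^{2} = \left(- \frac{194}{9}\right)^{2} = \frac{37636}{81}$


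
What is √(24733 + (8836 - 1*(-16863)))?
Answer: 16*√197 ≈ 224.57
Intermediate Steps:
√(24733 + (8836 - 1*(-16863))) = √(24733 + (8836 + 16863)) = √(24733 + 25699) = √50432 = 16*√197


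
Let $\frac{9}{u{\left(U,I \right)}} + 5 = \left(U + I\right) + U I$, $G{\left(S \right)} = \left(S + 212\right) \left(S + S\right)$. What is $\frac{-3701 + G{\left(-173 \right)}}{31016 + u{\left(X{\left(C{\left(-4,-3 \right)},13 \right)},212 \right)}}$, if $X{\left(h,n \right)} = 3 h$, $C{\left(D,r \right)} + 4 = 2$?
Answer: $- \frac{2046205}{3690903} \approx -0.55439$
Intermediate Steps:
$C{\left(D,r \right)} = -2$ ($C{\left(D,r \right)} = -4 + 2 = -2$)
$G{\left(S \right)} = 2 S \left(212 + S\right)$ ($G{\left(S \right)} = \left(212 + S\right) 2 S = 2 S \left(212 + S\right)$)
$u{\left(U,I \right)} = \frac{9}{-5 + I + U + I U}$ ($u{\left(U,I \right)} = \frac{9}{-5 + \left(\left(U + I\right) + U I\right)} = \frac{9}{-5 + \left(\left(I + U\right) + I U\right)} = \frac{9}{-5 + \left(I + U + I U\right)} = \frac{9}{-5 + I + U + I U}$)
$\frac{-3701 + G{\left(-173 \right)}}{31016 + u{\left(X{\left(C{\left(-4,-3 \right)},13 \right)},212 \right)}} = \frac{-3701 + 2 \left(-173\right) \left(212 - 173\right)}{31016 + \frac{9}{-5 + 212 + 3 \left(-2\right) + 212 \cdot 3 \left(-2\right)}} = \frac{-3701 + 2 \left(-173\right) 39}{31016 + \frac{9}{-5 + 212 - 6 + 212 \left(-6\right)}} = \frac{-3701 - 13494}{31016 + \frac{9}{-5 + 212 - 6 - 1272}} = - \frac{17195}{31016 + \frac{9}{-1071}} = - \frac{17195}{31016 + 9 \left(- \frac{1}{1071}\right)} = - \frac{17195}{31016 - \frac{1}{119}} = - \frac{17195}{\frac{3690903}{119}} = \left(-17195\right) \frac{119}{3690903} = - \frac{2046205}{3690903}$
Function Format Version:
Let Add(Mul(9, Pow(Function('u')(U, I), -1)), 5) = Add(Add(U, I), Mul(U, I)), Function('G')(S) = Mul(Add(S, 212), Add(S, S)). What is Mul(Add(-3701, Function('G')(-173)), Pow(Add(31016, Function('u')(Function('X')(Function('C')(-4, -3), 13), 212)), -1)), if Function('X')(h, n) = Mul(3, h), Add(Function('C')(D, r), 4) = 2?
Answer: Rational(-2046205, 3690903) ≈ -0.55439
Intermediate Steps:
Function('C')(D, r) = -2 (Function('C')(D, r) = Add(-4, 2) = -2)
Function('G')(S) = Mul(2, S, Add(212, S)) (Function('G')(S) = Mul(Add(212, S), Mul(2, S)) = Mul(2, S, Add(212, S)))
Function('u')(U, I) = Mul(9, Pow(Add(-5, I, U, Mul(I, U)), -1)) (Function('u')(U, I) = Mul(9, Pow(Add(-5, Add(Add(U, I), Mul(U, I))), -1)) = Mul(9, Pow(Add(-5, Add(Add(I, U), Mul(I, U))), -1)) = Mul(9, Pow(Add(-5, Add(I, U, Mul(I, U))), -1)) = Mul(9, Pow(Add(-5, I, U, Mul(I, U)), -1)))
Mul(Add(-3701, Function('G')(-173)), Pow(Add(31016, Function('u')(Function('X')(Function('C')(-4, -3), 13), 212)), -1)) = Mul(Add(-3701, Mul(2, -173, Add(212, -173))), Pow(Add(31016, Mul(9, Pow(Add(-5, 212, Mul(3, -2), Mul(212, Mul(3, -2))), -1))), -1)) = Mul(Add(-3701, Mul(2, -173, 39)), Pow(Add(31016, Mul(9, Pow(Add(-5, 212, -6, Mul(212, -6)), -1))), -1)) = Mul(Add(-3701, -13494), Pow(Add(31016, Mul(9, Pow(Add(-5, 212, -6, -1272), -1))), -1)) = Mul(-17195, Pow(Add(31016, Mul(9, Pow(-1071, -1))), -1)) = Mul(-17195, Pow(Add(31016, Mul(9, Rational(-1, 1071))), -1)) = Mul(-17195, Pow(Add(31016, Rational(-1, 119)), -1)) = Mul(-17195, Pow(Rational(3690903, 119), -1)) = Mul(-17195, Rational(119, 3690903)) = Rational(-2046205, 3690903)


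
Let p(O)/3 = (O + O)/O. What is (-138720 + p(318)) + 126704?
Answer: -12010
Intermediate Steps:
p(O) = 6 (p(O) = 3*((O + O)/O) = 3*((2*O)/O) = 3*2 = 6)
(-138720 + p(318)) + 126704 = (-138720 + 6) + 126704 = -138714 + 126704 = -12010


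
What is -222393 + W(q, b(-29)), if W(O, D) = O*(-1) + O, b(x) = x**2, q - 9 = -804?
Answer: -222393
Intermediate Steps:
q = -795 (q = 9 - 804 = -795)
W(O, D) = 0 (W(O, D) = -O + O = 0)
-222393 + W(q, b(-29)) = -222393 + 0 = -222393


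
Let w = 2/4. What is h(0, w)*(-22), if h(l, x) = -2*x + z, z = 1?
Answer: 0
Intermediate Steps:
w = 1/2 (w = 2*(1/4) = 1/2 ≈ 0.50000)
h(l, x) = 1 - 2*x (h(l, x) = -2*x + 1 = 1 - 2*x)
h(0, w)*(-22) = (1 - 2*1/2)*(-22) = (1 - 1)*(-22) = 0*(-22) = 0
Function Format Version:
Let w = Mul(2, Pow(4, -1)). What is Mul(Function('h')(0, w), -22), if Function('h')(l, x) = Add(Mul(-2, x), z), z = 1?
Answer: 0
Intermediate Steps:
w = Rational(1, 2) (w = Mul(2, Rational(1, 4)) = Rational(1, 2) ≈ 0.50000)
Function('h')(l, x) = Add(1, Mul(-2, x)) (Function('h')(l, x) = Add(Mul(-2, x), 1) = Add(1, Mul(-2, x)))
Mul(Function('h')(0, w), -22) = Mul(Add(1, Mul(-2, Rational(1, 2))), -22) = Mul(Add(1, -1), -22) = Mul(0, -22) = 0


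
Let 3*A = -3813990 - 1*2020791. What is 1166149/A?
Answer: -1166149/1944927 ≈ -0.59958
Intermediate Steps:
A = -1944927 (A = (-3813990 - 1*2020791)/3 = (-3813990 - 2020791)/3 = (⅓)*(-5834781) = -1944927)
1166149/A = 1166149/(-1944927) = 1166149*(-1/1944927) = -1166149/1944927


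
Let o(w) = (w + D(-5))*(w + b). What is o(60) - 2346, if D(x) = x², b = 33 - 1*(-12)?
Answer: 6579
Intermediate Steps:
b = 45 (b = 33 + 12 = 45)
o(w) = (25 + w)*(45 + w) (o(w) = (w + (-5)²)*(w + 45) = (w + 25)*(45 + w) = (25 + w)*(45 + w))
o(60) - 2346 = (1125 + 60² + 70*60) - 2346 = (1125 + 3600 + 4200) - 2346 = 8925 - 2346 = 6579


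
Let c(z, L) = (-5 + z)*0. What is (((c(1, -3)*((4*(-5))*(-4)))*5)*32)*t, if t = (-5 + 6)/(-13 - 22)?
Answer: 0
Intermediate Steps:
c(z, L) = 0
t = -1/35 (t = 1/(-35) = 1*(-1/35) = -1/35 ≈ -0.028571)
(((c(1, -3)*((4*(-5))*(-4)))*5)*32)*t = (((0*((4*(-5))*(-4)))*5)*32)*(-1/35) = (((0*(-20*(-4)))*5)*32)*(-1/35) = (((0*80)*5)*32)*(-1/35) = ((0*5)*32)*(-1/35) = (0*32)*(-1/35) = 0*(-1/35) = 0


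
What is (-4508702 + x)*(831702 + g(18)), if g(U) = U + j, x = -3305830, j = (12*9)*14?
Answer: -6511318127424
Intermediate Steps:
j = 1512 (j = 108*14 = 1512)
g(U) = 1512 + U (g(U) = U + 1512 = 1512 + U)
(-4508702 + x)*(831702 + g(18)) = (-4508702 - 3305830)*(831702 + (1512 + 18)) = -7814532*(831702 + 1530) = -7814532*833232 = -6511318127424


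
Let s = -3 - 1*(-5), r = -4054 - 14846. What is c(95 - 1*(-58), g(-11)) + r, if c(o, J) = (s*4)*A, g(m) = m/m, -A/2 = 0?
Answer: -18900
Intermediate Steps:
A = 0 (A = -2*0 = 0)
g(m) = 1
r = -18900
s = 2 (s = -3 + 5 = 2)
c(o, J) = 0 (c(o, J) = (2*4)*0 = 8*0 = 0)
c(95 - 1*(-58), g(-11)) + r = 0 - 18900 = -18900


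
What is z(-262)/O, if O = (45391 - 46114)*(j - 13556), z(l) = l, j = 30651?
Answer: 262/12359685 ≈ 2.1198e-5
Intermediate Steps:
O = -12359685 (O = (45391 - 46114)*(30651 - 13556) = -723*17095 = -12359685)
z(-262)/O = -262/(-12359685) = -262*(-1/12359685) = 262/12359685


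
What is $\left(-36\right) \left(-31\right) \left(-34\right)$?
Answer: $-37944$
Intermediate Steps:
$\left(-36\right) \left(-31\right) \left(-34\right) = 1116 \left(-34\right) = -37944$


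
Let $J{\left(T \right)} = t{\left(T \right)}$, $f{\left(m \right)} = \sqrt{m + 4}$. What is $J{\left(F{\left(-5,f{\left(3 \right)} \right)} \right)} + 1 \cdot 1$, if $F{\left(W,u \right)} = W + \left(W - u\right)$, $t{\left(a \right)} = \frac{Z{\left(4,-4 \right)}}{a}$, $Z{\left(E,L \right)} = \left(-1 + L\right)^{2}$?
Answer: $- \frac{157}{93} + \frac{25 \sqrt{7}}{93} \approx -0.97695$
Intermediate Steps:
$t{\left(a \right)} = \frac{25}{a}$ ($t{\left(a \right)} = \frac{\left(-1 - 4\right)^{2}}{a} = \frac{\left(-5\right)^{2}}{a} = \frac{25}{a}$)
$f{\left(m \right)} = \sqrt{4 + m}$
$F{\left(W,u \right)} = - u + 2 W$
$J{\left(T \right)} = \frac{25}{T}$
$J{\left(F{\left(-5,f{\left(3 \right)} \right)} \right)} + 1 \cdot 1 = \frac{25}{- \sqrt{4 + 3} + 2 \left(-5\right)} + 1 \cdot 1 = \frac{25}{- \sqrt{7} - 10} + 1 = \frac{25}{-10 - \sqrt{7}} + 1 = 1 + \frac{25}{-10 - \sqrt{7}}$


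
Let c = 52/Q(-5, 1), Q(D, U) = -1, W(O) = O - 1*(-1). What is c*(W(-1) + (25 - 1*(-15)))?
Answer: -2080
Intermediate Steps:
W(O) = 1 + O (W(O) = O + 1 = 1 + O)
c = -52 (c = 52/(-1) = 52*(-1) = -52)
c*(W(-1) + (25 - 1*(-15))) = -52*((1 - 1) + (25 - 1*(-15))) = -52*(0 + (25 + 15)) = -52*(0 + 40) = -52*40 = -2080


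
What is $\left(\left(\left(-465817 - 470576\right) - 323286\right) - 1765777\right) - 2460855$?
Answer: $-5486311$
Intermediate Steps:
$\left(\left(\left(-465817 - 470576\right) - 323286\right) - 1765777\right) - 2460855 = \left(\left(-936393 - 323286\right) - 1765777\right) - 2460855 = \left(-1259679 - 1765777\right) - 2460855 = -3025456 - 2460855 = -5486311$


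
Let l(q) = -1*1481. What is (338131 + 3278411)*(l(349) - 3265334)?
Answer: -11814573653730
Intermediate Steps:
l(q) = -1481
(338131 + 3278411)*(l(349) - 3265334) = (338131 + 3278411)*(-1481 - 3265334) = 3616542*(-3266815) = -11814573653730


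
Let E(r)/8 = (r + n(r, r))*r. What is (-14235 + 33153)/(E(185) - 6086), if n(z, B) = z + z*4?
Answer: 9459/818357 ≈ 0.011559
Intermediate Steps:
n(z, B) = 5*z (n(z, B) = z + 4*z = 5*z)
E(r) = 48*r² (E(r) = 8*((r + 5*r)*r) = 8*((6*r)*r) = 8*(6*r²) = 48*r²)
(-14235 + 33153)/(E(185) - 6086) = (-14235 + 33153)/(48*185² - 6086) = 18918/(48*34225 - 6086) = 18918/(1642800 - 6086) = 18918/1636714 = 18918*(1/1636714) = 9459/818357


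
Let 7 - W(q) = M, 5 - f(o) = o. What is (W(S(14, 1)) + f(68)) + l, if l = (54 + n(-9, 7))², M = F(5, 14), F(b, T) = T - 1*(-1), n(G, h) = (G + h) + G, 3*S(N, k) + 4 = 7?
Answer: 1778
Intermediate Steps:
S(N, k) = 1 (S(N, k) = -4/3 + (⅓)*7 = -4/3 + 7/3 = 1)
f(o) = 5 - o
n(G, h) = h + 2*G
F(b, T) = 1 + T (F(b, T) = T + 1 = 1 + T)
M = 15 (M = 1 + 14 = 15)
W(q) = -8 (W(q) = 7 - 1*15 = 7 - 15 = -8)
l = 1849 (l = (54 + (7 + 2*(-9)))² = (54 + (7 - 18))² = (54 - 11)² = 43² = 1849)
(W(S(14, 1)) + f(68)) + l = (-8 + (5 - 1*68)) + 1849 = (-8 + (5 - 68)) + 1849 = (-8 - 63) + 1849 = -71 + 1849 = 1778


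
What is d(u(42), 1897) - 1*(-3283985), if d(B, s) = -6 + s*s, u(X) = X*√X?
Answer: 6882588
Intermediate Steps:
u(X) = X^(3/2)
d(B, s) = -6 + s²
d(u(42), 1897) - 1*(-3283985) = (-6 + 1897²) - 1*(-3283985) = (-6 + 3598609) + 3283985 = 3598603 + 3283985 = 6882588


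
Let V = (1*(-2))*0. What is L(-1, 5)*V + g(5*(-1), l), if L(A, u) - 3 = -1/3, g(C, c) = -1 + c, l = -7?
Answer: -8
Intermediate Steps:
V = 0 (V = -2*0 = 0)
L(A, u) = 8/3 (L(A, u) = 3 - 1/3 = 8/3)
L(-1, 5)*V + g(5*(-1), l) = (8/3)*0 + (-1 - 7) = 0 - 8 = -8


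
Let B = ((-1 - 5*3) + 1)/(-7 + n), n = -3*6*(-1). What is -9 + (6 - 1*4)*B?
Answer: -129/11 ≈ -11.727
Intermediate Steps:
n = 18 (n = -18*(-1) = 18)
B = -15/11 (B = ((-1 - 5*3) + 1)/(-7 + 18) = ((-1 - 15) + 1)/11 = (-16 + 1)*(1/11) = -15*1/11 = -15/11 ≈ -1.3636)
-9 + (6 - 1*4)*B = -9 + (6 - 1*4)*(-15/11) = -9 + (6 - 4)*(-15/11) = -9 + 2*(-15/11) = -9 - 30/11 = -129/11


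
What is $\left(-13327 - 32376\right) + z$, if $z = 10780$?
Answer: $-34923$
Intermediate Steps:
$\left(-13327 - 32376\right) + z = \left(-13327 - 32376\right) + 10780 = -45703 + 10780 = -34923$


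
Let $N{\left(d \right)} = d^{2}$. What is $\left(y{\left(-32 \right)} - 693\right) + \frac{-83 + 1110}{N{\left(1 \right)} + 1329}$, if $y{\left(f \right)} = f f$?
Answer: $\frac{441257}{1330} \approx 331.77$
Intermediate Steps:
$y{\left(f \right)} = f^{2}$
$\left(y{\left(-32 \right)} - 693\right) + \frac{-83 + 1110}{N{\left(1 \right)} + 1329} = \left(\left(-32\right)^{2} - 693\right) + \frac{-83 + 1110}{1^{2} + 1329} = \left(1024 - 693\right) + \frac{1027}{1 + 1329} = 331 + \frac{1027}{1330} = \frac{441257}{1330}$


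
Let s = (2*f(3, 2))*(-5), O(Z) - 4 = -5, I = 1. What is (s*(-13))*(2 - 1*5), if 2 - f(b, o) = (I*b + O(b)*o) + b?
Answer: 780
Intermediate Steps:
O(Z) = -1 (O(Z) = 4 - 5 = -1)
f(b, o) = 2 + o - 2*b (f(b, o) = 2 - ((1*b - o) + b) = 2 - ((b - o) + b) = 2 - (-o + 2*b) = 2 + (o - 2*b) = 2 + o - 2*b)
s = 20 (s = (2*(2 + 2 - 2*3))*(-5) = (2*(2 + 2 - 6))*(-5) = (2*(-2))*(-5) = -4*(-5) = 20)
(s*(-13))*(2 - 1*5) = (20*(-13))*(2 - 1*5) = -260*(2 - 5) = -260*(-3) = 780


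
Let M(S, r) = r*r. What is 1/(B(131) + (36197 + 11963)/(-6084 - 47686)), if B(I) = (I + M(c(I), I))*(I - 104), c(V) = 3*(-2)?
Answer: 5377/2510430452 ≈ 2.1419e-6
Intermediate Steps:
c(V) = -6
M(S, r) = r²
B(I) = (-104 + I)*(I + I²) (B(I) = (I + I²)*(I - 104) = (I + I²)*(-104 + I) = (-104 + I)*(I + I²))
1/(B(131) + (36197 + 11963)/(-6084 - 47686)) = 1/(131*(-104 + 131² - 103*131) + (36197 + 11963)/(-6084 - 47686)) = 1/(131*(-104 + 17161 - 13493) + 48160/(-53770)) = 1/(131*3564 + 48160*(-1/53770)) = 1/(466884 - 4816/5377) = 1/(2510430452/5377) = 5377/2510430452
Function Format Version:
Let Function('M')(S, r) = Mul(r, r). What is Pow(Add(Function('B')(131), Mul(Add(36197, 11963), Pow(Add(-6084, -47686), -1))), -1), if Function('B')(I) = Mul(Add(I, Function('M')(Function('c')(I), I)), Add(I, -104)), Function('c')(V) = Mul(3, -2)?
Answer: Rational(5377, 2510430452) ≈ 2.1419e-6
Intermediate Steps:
Function('c')(V) = -6
Function('M')(S, r) = Pow(r, 2)
Function('B')(I) = Mul(Add(-104, I), Add(I, Pow(I, 2))) (Function('B')(I) = Mul(Add(I, Pow(I, 2)), Add(I, -104)) = Mul(Add(I, Pow(I, 2)), Add(-104, I)) = Mul(Add(-104, I), Add(I, Pow(I, 2))))
Pow(Add(Function('B')(131), Mul(Add(36197, 11963), Pow(Add(-6084, -47686), -1))), -1) = Pow(Add(Mul(131, Add(-104, Pow(131, 2), Mul(-103, 131))), Mul(Add(36197, 11963), Pow(Add(-6084, -47686), -1))), -1) = Pow(Add(Mul(131, Add(-104, 17161, -13493)), Mul(48160, Pow(-53770, -1))), -1) = Pow(Add(Mul(131, 3564), Mul(48160, Rational(-1, 53770))), -1) = Pow(Add(466884, Rational(-4816, 5377)), -1) = Pow(Rational(2510430452, 5377), -1) = Rational(5377, 2510430452)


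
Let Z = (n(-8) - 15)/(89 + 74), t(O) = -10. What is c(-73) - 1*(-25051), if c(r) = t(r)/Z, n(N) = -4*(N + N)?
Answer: 1225869/49 ≈ 25018.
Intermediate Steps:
n(N) = -8*N
Z = 49/163 (Z = (-8*(-8) - 15)/(89 + 74) = (64 - 15)/163 = 49*(1/163) = 49/163 ≈ 0.30061)
c(r) = -1630/49 (c(r) = -10/49/163 = -10*163/49 = -1630/49)
c(-73) - 1*(-25051) = -1630/49 - 1*(-25051) = -1630/49 + 25051 = 1225869/49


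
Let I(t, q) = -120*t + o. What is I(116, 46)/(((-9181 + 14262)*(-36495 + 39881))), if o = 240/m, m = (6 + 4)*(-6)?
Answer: -6962/8602133 ≈ -0.00080933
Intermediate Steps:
m = -60 (m = 10*(-6) = -60)
o = -4 (o = 240/(-60) = 240*(-1/60) = -4)
I(t, q) = -4 - 120*t (I(t, q) = -120*t - 4 = -4 - 120*t)
I(116, 46)/(((-9181 + 14262)*(-36495 + 39881))) = (-4 - 120*116)/(((-9181 + 14262)*(-36495 + 39881))) = (-4 - 13920)/((5081*3386)) = -13924/17204266 = -13924*1/17204266 = -6962/8602133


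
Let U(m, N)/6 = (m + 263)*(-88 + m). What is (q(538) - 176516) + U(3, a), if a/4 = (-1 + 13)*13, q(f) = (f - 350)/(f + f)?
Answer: -83975297/269 ≈ -3.1218e+5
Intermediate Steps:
q(f) = (-350 + f)/(2*f) (q(f) = (-350 + f)/((2*f)) = (-350 + f)*(1/(2*f)) = (-350 + f)/(2*f))
a = 624 (a = 4*((-1 + 13)*13) = 4*(12*13) = 4*156 = 624)
U(m, N) = 6*(-88 + m)*(263 + m) (U(m, N) = 6*((m + 263)*(-88 + m)) = 6*((263 + m)*(-88 + m)) = 6*((-88 + m)*(263 + m)) = 6*(-88 + m)*(263 + m))
(q(538) - 176516) + U(3, a) = ((1/2)*(-350 + 538)/538 - 176516) + (-138864 + 6*3**2 + 1050*3) = ((1/2)*(1/538)*188 - 176516) + (-138864 + 6*9 + 3150) = (47/269 - 176516) + (-138864 + 54 + 3150) = -47482757/269 - 135660 = -83975297/269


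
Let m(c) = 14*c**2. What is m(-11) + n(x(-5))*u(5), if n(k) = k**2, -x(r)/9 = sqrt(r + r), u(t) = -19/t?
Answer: 4772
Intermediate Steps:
x(r) = -9*sqrt(2)*sqrt(r) (x(r) = -9*sqrt(r + r) = -9*sqrt(2)*sqrt(r))
m(-11) + n(x(-5))*u(5) = 14*(-11)**2 + (-9*sqrt(2)*sqrt(-5))**2*(-19/5) = 14*121 + (-9*sqrt(2)*I*sqrt(5))**2*(-19*1/5) = 1694 + (-9*I*sqrt(10))**2*(-19/5) = 1694 - 810*(-19/5) = 1694 + 3078 = 4772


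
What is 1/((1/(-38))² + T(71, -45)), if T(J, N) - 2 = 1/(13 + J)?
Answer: 15162/30515 ≈ 0.49687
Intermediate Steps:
T(J, N) = 2 + 1/(13 + J)
1/((1/(-38))² + T(71, -45)) = 1/((1/(-38))² + (27 + 2*71)/(13 + 71)) = 1/((-1/38)² + (27 + 142)/84) = 1/(1/1444 + (1/84)*169) = 1/(1/1444 + 169/84) = 1/(30515/15162) = 15162/30515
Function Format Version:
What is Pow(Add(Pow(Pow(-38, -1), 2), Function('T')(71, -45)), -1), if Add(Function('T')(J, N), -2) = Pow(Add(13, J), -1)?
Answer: Rational(15162, 30515) ≈ 0.49687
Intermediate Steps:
Function('T')(J, N) = Add(2, Pow(Add(13, J), -1))
Pow(Add(Pow(Pow(-38, -1), 2), Function('T')(71, -45)), -1) = Pow(Add(Pow(Pow(-38, -1), 2), Mul(Pow(Add(13, 71), -1), Add(27, Mul(2, 71)))), -1) = Pow(Add(Pow(Rational(-1, 38), 2), Mul(Pow(84, -1), Add(27, 142))), -1) = Pow(Add(Rational(1, 1444), Mul(Rational(1, 84), 169)), -1) = Pow(Add(Rational(1, 1444), Rational(169, 84)), -1) = Pow(Rational(30515, 15162), -1) = Rational(15162, 30515)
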